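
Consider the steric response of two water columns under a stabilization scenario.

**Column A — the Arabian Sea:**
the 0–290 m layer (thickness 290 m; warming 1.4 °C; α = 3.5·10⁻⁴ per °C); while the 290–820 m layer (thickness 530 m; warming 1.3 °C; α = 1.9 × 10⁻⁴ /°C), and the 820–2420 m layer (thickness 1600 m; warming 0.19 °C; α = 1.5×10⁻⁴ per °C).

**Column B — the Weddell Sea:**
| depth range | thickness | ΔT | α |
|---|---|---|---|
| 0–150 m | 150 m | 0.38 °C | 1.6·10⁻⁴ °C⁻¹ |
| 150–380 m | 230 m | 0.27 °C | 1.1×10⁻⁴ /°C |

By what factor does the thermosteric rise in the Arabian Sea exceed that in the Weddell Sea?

20

A 1.4 × 3.5×10⁻⁴ × 290 = 0.14210 m
A 1.3 × 530 × 1.9×10⁻⁴ = 0.13091 m
A 820–2420 m: 1600 × 0.19 × 1.5×10⁻⁴ = 0.04560 m
A total: 0.31861 m
B 0–150 m: 1.6×10⁻⁴ × 0.38 × 150 = 0.00912 m
B 230 × 1.1×10⁻⁴ × 0.27 = 0.006831 m
B total: 0.015951 m
Ratio: 0.31861 / 0.015951 ≈ 19.97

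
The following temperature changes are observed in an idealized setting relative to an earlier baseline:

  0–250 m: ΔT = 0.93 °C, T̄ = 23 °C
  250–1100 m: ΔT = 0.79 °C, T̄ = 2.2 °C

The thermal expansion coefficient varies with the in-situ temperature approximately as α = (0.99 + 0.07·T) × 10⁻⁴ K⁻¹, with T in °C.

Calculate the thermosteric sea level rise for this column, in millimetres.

Layer 1: α = (0.99 + 0.07×23)×10⁻⁴ = 2.6×10⁻⁴ K⁻¹
Layer 2: α = (0.99 + 0.07×2.2)×10⁻⁴ = 1.144×10⁻⁴ K⁻¹
0–250 m: 2.6×10⁻⁴ × 250 × 0.93 = 0.06045 m
250–1100 m: 850 × 0.79 × 1.144×10⁻⁴ = 0.0768196 m
Δh = 0.06045 + 0.0768196 = 0.1372696 m

140 mm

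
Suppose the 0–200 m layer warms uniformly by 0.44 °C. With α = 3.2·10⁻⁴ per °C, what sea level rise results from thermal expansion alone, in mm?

Δh = αΔT·H = 3.2×10⁻⁴ × 0.44 × 200 = 0.02816 m

about 28.2 mm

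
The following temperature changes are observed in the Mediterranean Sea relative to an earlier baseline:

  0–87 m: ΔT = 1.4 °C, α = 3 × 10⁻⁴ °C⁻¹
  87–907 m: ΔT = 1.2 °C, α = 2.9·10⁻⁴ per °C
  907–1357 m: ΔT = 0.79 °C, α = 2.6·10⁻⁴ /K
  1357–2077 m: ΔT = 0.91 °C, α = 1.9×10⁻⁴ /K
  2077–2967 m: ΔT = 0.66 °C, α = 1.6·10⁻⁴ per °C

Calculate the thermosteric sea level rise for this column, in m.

0.63 m of thermosteric rise

3×10⁻⁴ × 1.4 × 87 = 0.03654 m
1.2 × 820 × 2.9×10⁻⁴ = 0.28536 m
2.6×10⁻⁴ × 450 × 0.79 = 0.09243 m
1357–2077 m: 0.91 × 1.9×10⁻⁴ × 720 = 0.124488 m
2077–2967 m: 1.6×10⁻⁴ × 890 × 0.66 = 0.093984 m
Δh = 0.03654 + 0.28536 + 0.09243 + 0.124488 + 0.093984 = 0.632802 m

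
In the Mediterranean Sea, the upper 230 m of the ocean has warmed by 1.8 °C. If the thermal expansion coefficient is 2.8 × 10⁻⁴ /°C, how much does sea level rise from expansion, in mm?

Δh = αΔT·H = 2.8×10⁻⁴ × 1.8 × 230 = 0.11592 m

Δh ≈ 116 mm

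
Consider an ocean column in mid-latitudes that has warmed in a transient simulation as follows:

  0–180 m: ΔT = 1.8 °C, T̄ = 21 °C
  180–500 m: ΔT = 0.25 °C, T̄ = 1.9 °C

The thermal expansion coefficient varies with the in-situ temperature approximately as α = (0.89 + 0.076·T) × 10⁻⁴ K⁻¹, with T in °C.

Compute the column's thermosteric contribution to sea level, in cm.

Layer 1: α = (0.89 + 0.076×21)×10⁻⁴ = 2.486×10⁻⁴ K⁻¹
Layer 2: α = (0.89 + 0.076×1.9)×10⁻⁴ = 1.0344×10⁻⁴ K⁻¹
0–180 m: 2.486×10⁻⁴ × 1.8 × 180 = 0.0805464 m
Layer 2: 0.25 × 1.0344×10⁻⁴ × 320 = 0.0082752 m
Δh = 0.0805464 + 0.0082752 = 0.0888216 m ≈ 8.88 cm

Δh ≈ 8.88 cm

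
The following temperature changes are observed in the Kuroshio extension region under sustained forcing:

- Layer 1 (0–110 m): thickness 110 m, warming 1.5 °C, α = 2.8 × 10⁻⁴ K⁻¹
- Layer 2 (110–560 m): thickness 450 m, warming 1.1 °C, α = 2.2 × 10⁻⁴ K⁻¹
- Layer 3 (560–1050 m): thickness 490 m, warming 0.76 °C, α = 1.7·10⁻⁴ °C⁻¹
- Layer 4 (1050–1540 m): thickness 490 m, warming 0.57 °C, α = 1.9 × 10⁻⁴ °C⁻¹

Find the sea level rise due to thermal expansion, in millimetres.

271 mm

0–110 m: 1.5 × 2.8×10⁻⁴ × 110 = 0.04620 m
110–560 m: 1.1 × 2.2×10⁻⁴ × 450 = 0.10890 m
560–1050 m: 0.76 × 490 × 1.7×10⁻⁴ = 0.063308 m
Layer 4: 0.57 × 490 × 1.9×10⁻⁴ = 0.053067 m
Δh = 0.04620 + 0.10890 + 0.063308 + 0.053067 = 0.271475 m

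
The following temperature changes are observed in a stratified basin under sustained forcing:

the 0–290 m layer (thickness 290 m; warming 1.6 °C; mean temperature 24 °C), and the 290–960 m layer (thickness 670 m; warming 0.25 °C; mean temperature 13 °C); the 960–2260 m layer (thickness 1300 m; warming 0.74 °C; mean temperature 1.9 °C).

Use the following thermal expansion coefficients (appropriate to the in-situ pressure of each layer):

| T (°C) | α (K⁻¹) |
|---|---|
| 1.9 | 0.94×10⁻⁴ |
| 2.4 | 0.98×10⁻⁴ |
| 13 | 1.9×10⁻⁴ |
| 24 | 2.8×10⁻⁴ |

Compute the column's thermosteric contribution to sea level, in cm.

Layer 1 at 24 °C → α = 2.8×10⁻⁴ K⁻¹
Layer 2 at 13 °C → α = 1.9×10⁻⁴ K⁻¹
Layer 3 at 1.9 °C → α = 0.94×10⁻⁴ K⁻¹
0–290 m: 2.8×10⁻⁴ × 1.6 × 290 = 0.12992 m
290–960 m: 670 × 1.9×10⁻⁴ × 0.25 = 0.031825 m
1300 × 0.94×10⁻⁴ × 0.74 = 0.090428 m
Δh = 0.12992 + 0.031825 + 0.090428 = 0.252173 m

about 25.2 cm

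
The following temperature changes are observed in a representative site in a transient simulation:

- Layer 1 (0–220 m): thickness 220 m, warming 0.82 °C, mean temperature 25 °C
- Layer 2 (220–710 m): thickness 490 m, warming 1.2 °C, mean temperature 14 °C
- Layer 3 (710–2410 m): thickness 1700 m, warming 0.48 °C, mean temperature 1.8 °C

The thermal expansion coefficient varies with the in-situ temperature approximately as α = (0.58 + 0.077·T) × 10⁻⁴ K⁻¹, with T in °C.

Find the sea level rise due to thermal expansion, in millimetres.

Layer 1: α = (0.58 + 0.077×25)×10⁻⁴ = 2.505×10⁻⁴ K⁻¹
Layer 2: α = (0.58 + 0.077×14)×10⁻⁴ = 1.658×10⁻⁴ K⁻¹
Layer 3: α = (0.58 + 0.077×1.8)×10⁻⁴ = 0.7186×10⁻⁴ K⁻¹
0–220 m: 0.82 × 220 × 2.505×10⁻⁴ = 0.0451902 m
Layer 2: 1.2 × 1.658×10⁻⁴ × 490 = 0.0974904 m
1700 × 0.48 × 0.7186×10⁻⁴ = 0.05863776 m
Δh = 0.0451902 + 0.0974904 + 0.05863776 = 0.20131836 m

about 200 mm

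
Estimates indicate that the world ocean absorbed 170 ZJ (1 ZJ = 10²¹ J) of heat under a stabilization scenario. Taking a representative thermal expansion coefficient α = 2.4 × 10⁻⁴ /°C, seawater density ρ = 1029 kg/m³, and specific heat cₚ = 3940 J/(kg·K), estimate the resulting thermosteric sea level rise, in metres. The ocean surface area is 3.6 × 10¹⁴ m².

Per unit area: Q = 170×10²¹ / (3.6×10¹⁴) ≈ 4.722×10⁸ J/m²
Δh = αQ/(ρcₚ) = 2.4×10⁻⁴ × 4.722×10⁸ / (1029 × 3940) ≈ 0.027953 m

about 0.0280 m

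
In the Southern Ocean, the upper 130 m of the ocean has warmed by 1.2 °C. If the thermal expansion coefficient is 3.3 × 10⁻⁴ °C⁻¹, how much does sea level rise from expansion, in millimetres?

Δh = αΔT·H = 3.3×10⁻⁴ × 1.2 × 130 = 0.05148 m

Δh ≈ 51 mm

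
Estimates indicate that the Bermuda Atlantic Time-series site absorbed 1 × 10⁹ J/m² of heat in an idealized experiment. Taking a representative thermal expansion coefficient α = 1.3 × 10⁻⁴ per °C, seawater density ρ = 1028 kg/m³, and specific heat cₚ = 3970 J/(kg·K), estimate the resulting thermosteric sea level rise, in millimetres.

31.9 mm of thermosteric rise

Δh = αQ/(ρcₚ) = 1.3×10⁻⁴ × 1×10⁹ / (1028 × 3970) ≈ 0.031854 m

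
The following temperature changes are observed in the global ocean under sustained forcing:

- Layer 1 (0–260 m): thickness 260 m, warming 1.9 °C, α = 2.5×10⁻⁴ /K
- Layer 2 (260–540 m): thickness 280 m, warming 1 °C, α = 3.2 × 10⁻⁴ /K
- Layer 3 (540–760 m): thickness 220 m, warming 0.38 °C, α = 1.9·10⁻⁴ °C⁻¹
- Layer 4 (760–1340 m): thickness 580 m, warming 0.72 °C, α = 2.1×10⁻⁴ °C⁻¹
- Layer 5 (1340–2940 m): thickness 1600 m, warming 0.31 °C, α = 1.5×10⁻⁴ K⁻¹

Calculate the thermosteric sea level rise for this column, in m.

Layer 1: 2.5×10⁻⁴ × 260 × 1.9 = 0.12350 m
Layer 2: 3.2×10⁻⁴ × 1 × 280 = 0.08960 m
1.9×10⁻⁴ × 0.38 × 220 = 0.015884 m
580 × 2.1×10⁻⁴ × 0.72 = 0.087696 m
1600 × 0.31 × 1.5×10⁻⁴ = 0.07440 m
Δh = 0.12350 + 0.08960 + 0.015884 + 0.087696 + 0.07440 = 0.39108 m

Δh ≈ 0.39 m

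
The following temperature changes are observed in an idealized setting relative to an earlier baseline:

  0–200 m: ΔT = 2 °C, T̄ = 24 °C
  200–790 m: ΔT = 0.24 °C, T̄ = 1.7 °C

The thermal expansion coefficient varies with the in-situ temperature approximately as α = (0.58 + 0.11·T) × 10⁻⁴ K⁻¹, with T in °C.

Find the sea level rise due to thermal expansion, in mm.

Layer 1: α = (0.58 + 0.11×24)×10⁻⁴ = 3.22×10⁻⁴ K⁻¹
Layer 2: α = (0.58 + 0.11×1.7)×10⁻⁴ = 0.767×10⁻⁴ K⁻¹
0–200 m: 2 × 200 × 3.22×10⁻⁴ = 0.12880 m
200–790 m: 590 × 0.767×10⁻⁴ × 0.24 = 0.01086072 m
Δh = 0.12880 + 0.01086072 = 0.13966072 m ≈ 140 mm

Δh = 140 mm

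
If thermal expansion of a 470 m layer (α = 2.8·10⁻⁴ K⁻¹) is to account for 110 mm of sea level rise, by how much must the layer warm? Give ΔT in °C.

0.836 °C

ΔT = Δh/(αH) = 0.11 / (2.8×10⁻⁴ × 470) ≈ 0.8359 °C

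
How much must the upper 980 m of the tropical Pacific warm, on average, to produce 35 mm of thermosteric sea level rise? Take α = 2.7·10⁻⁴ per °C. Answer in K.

ΔT = Δh/(αH) = 0.035 / (2.7×10⁻⁴ × 980) ≈ 0.1323 K

0.132 K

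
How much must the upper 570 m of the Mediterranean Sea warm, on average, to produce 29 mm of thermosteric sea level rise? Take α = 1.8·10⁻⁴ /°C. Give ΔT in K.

0.283 K

ΔT = Δh/(αH) = 0.029 / (1.8×10⁻⁴ × 570) ≈ 0.2827 K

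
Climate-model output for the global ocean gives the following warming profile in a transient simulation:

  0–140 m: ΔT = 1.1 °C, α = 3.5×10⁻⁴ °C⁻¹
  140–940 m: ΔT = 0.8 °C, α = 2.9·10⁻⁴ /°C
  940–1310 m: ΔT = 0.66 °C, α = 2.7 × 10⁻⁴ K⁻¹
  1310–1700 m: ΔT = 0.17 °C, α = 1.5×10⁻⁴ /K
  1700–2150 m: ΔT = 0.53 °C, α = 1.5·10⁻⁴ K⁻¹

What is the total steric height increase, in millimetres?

350 mm

Layer 1: 1.1 × 3.5×10⁻⁴ × 140 = 0.05390 m
Layer 2: 0.8 × 800 × 2.9×10⁻⁴ = 0.18560 m
370 × 2.7×10⁻⁴ × 0.66 = 0.065934 m
1310–1700 m: 1.5×10⁻⁴ × 0.17 × 390 = 0.009945 m
0.53 × 1.5×10⁻⁴ × 450 = 0.035775 m
Δh = 0.05390 + 0.18560 + 0.065934 + 0.009945 + 0.035775 = 0.351154 m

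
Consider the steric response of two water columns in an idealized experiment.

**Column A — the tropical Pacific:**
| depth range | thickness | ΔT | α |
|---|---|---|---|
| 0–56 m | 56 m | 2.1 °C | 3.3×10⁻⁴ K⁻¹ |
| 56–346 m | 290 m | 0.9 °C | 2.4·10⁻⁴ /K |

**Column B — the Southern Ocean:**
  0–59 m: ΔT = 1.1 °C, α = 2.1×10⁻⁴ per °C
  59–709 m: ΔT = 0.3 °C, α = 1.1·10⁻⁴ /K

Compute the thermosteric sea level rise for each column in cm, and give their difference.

Δh_A ≈ 10.1 cm, Δh_B ≈ 3.51 cm; difference ≈ 6.64 cm

A Layer 1: 2.1 × 56 × 3.3×10⁻⁴ = 0.038808 m
A 2.4×10⁻⁴ × 290 × 0.9 = 0.06264 m
A total: 0.101448 m
B 59 × 1.1 × 2.1×10⁻⁴ = 0.013629 m
B Layer 2: 1.1×10⁻⁴ × 650 × 0.3 = 0.02145 m
B total: 0.035079 m
Difference: 0.101448 − 0.035079 = 0.066369 m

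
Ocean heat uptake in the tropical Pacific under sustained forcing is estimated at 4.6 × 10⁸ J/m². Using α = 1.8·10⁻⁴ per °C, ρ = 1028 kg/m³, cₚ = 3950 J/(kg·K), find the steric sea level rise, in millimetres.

Δh = 20.4 mm

Δh = αQ/(ρcₚ) = 1.8×10⁻⁴ × 4.6×10⁸ / (1028 × 3950) ≈ 0.020391 m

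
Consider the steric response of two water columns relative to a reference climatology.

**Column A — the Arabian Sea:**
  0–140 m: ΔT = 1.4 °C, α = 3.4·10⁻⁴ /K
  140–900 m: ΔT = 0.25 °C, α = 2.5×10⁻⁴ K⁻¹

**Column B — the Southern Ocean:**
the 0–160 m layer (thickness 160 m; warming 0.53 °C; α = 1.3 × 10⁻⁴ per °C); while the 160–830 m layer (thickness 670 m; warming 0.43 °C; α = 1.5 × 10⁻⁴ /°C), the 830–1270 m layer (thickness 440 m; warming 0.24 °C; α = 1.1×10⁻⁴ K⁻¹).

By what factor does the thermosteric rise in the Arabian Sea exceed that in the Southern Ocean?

≈ 1.73×

A Layer 1: 140 × 1.4 × 3.4×10⁻⁴ = 0.06664 m
A 760 × 2.5×10⁻⁴ × 0.25 = 0.04750 m
A total: 0.11414 m
B Layer 1: 0.53 × 1.3×10⁻⁴ × 160 = 0.011024 m
B 160–830 m: 0.43 × 1.5×10⁻⁴ × 670 = 0.043215 m
B 0.24 × 1.1×10⁻⁴ × 440 = 0.011616 m
B total: 0.065855 m
Ratio: 0.11414 / 0.065855 ≈ 1.733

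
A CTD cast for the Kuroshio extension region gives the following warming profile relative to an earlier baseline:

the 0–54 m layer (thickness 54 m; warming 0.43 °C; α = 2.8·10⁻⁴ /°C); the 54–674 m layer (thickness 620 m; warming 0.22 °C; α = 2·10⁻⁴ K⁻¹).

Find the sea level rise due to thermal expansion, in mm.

Δh = 34 mm

0–54 m: 54 × 0.43 × 2.8×10⁻⁴ = 0.0065016 m
Layer 2: 0.22 × 2×10⁻⁴ × 620 = 0.02728 m
Δh = 0.0065016 + 0.02728 = 0.0337816 m ≈ 34 mm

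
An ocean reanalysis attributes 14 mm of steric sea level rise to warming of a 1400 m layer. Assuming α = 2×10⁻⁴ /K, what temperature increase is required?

ΔT = Δh/(αH) = 0.014 / (2×10⁻⁴ × 1400) = 0.05000 °C

ΔT ≈ 0.0500 °C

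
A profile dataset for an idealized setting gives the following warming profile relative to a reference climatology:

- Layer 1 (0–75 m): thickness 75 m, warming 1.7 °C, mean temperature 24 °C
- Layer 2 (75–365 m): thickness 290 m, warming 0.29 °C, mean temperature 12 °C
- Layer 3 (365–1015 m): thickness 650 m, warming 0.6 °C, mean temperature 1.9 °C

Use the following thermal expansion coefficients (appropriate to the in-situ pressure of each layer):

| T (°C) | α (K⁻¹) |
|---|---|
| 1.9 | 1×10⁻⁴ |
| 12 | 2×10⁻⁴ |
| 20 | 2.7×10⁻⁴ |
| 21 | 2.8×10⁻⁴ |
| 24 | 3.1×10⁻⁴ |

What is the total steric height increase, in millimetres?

Layer 1 at 24 °C → α = 3.1×10⁻⁴ K⁻¹
Layer 2 at 12 °C → α = 2×10⁻⁴ K⁻¹
Layer 3 at 1.9 °C → α = 1×10⁻⁴ K⁻¹
1.7 × 75 × 3.1×10⁻⁴ = 0.039525 m
Layer 2: 0.29 × 290 × 2×10⁻⁴ = 0.01682 m
1×10⁻⁴ × 650 × 0.6 = 0.03900 m
Δh = 0.039525 + 0.01682 + 0.03900 = 0.095345 m

Δh = 95.3 mm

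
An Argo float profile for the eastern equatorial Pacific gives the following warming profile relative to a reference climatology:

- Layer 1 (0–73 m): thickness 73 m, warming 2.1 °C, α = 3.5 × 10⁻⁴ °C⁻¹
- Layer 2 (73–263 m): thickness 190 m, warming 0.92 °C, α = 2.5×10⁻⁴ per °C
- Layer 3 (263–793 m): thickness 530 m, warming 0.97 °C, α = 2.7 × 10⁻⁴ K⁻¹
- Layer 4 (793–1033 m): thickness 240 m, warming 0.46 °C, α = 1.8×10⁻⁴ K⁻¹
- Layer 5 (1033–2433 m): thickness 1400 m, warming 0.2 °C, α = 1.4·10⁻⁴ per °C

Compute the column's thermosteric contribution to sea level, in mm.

295 mm

0–73 m: 73 × 2.1 × 3.5×10⁻⁴ = 0.053655 m
Layer 2: 2.5×10⁻⁴ × 190 × 0.92 = 0.04370 m
Layer 3: 2.7×10⁻⁴ × 530 × 0.97 = 0.138807 m
793–1033 m: 0.46 × 1.8×10⁻⁴ × 240 = 0.019872 m
Layer 5: 1.4×10⁻⁴ × 0.2 × 1400 = 0.03920 m
Δh = 0.053655 + 0.04370 + 0.138807 + 0.019872 + 0.03920 = 0.295234 m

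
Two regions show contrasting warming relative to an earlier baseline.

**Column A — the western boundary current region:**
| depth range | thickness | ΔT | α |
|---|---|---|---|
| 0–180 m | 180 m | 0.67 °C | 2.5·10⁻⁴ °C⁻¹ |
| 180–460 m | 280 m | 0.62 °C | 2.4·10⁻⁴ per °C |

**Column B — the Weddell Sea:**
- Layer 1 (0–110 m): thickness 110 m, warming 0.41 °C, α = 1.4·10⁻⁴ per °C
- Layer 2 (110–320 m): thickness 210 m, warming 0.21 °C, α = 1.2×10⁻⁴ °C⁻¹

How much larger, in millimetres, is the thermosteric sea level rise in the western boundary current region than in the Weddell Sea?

A Layer 1: 180 × 0.67 × 2.5×10⁻⁴ = 0.03015 m
A Layer 2: 2.4×10⁻⁴ × 280 × 0.62 = 0.041664 m
A total: 0.071814 m
B 1.4×10⁻⁴ × 0.41 × 110 = 0.006314 m
B 110–320 m: 1.2×10⁻⁴ × 210 × 0.21 = 0.005292 m
B total: 0.011606 m
Difference: 0.071814 − 0.011606 = 0.060208 m

Δh_A − Δh_B ≈ 60 mm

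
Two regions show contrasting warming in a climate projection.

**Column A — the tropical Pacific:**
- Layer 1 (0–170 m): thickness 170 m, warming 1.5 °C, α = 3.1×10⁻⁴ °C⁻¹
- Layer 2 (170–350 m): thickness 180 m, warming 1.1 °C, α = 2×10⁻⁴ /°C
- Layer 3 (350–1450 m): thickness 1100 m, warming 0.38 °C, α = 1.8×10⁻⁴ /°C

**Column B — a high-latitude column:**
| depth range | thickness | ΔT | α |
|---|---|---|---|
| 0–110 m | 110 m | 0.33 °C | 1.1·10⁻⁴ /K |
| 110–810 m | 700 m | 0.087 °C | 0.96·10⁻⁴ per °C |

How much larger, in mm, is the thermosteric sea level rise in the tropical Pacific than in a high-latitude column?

A 170 × 3.1×10⁻⁴ × 1.5 = 0.07905 m
A 1.1 × 180 × 2×10⁻⁴ = 0.03960 m
A 350–1450 m: 0.38 × 1100 × 1.8×10⁻⁴ = 0.07524 m
A total: 0.19389 m
B Layer 1: 0.33 × 110 × 1.1×10⁻⁴ = 0.003993 m
B 110–810 m: 0.087 × 700 × 0.96×10⁻⁴ = 0.0058464 m
B total: 0.0098394 m
Difference: 0.19389 − 0.0098394 = 0.1840506 m

Δh_A − Δh_B ≈ 184 mm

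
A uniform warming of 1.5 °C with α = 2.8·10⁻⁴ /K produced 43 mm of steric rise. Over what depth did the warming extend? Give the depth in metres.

102 m

H = Δh/(αΔT) = 0.043 / (2.8×10⁻⁴ × 1.5) ≈ 102.4 m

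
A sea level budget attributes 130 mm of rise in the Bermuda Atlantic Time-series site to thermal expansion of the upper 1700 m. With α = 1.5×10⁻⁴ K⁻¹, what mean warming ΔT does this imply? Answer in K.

ΔT = Δh/(αH) = 0.13 / (1.5×10⁻⁴ × 1700) ≈ 0.5098 K

about 0.510 K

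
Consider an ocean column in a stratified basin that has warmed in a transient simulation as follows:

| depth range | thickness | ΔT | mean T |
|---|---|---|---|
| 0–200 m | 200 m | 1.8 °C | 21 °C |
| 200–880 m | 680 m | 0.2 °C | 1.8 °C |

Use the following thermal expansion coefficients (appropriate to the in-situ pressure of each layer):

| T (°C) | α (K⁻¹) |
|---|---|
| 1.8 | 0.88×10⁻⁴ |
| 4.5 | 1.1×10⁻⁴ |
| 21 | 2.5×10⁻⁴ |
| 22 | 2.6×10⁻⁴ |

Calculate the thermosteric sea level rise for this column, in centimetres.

Δh ≈ 10.2 cm

Layer 1 at 21 °C → α = 2.5×10⁻⁴ K⁻¹
Layer 2 at 1.8 °C → α = 0.88×10⁻⁴ K⁻¹
0–200 m: 2.5×10⁻⁴ × 1.8 × 200 = 0.09000 m
680 × 0.2 × 0.88×10⁻⁴ = 0.011968 m
Δh = 0.09000 + 0.011968 = 0.101968 m ≈ 10.2 cm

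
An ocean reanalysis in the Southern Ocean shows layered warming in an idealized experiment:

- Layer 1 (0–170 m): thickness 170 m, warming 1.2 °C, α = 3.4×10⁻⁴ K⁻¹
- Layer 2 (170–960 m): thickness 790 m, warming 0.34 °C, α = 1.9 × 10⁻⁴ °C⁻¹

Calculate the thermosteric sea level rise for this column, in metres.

Δh ≈ 0.12 m

0–170 m: 170 × 3.4×10⁻⁴ × 1.2 = 0.06936 m
170–960 m: 0.34 × 1.9×10⁻⁴ × 790 = 0.051034 m
Δh = 0.06936 + 0.051034 = 0.120394 m ≈ 0.12 m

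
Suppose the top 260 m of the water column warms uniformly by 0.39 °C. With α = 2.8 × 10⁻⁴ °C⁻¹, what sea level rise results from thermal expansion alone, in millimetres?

Δh = αΔT·H = 2.8×10⁻⁴ × 0.39 × 260 = 0.028392 m

Δh = 28.4 mm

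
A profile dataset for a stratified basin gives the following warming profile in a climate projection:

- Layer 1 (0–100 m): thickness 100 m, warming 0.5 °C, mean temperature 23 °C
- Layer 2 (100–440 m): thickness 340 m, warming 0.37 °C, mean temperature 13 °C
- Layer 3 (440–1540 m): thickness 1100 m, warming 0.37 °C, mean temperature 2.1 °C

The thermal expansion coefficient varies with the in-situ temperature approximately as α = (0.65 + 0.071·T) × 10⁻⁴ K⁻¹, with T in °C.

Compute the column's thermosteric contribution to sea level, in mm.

Layer 1: α = (0.65 + 0.071×23)×10⁻⁴ = 2.283×10⁻⁴ K⁻¹
Layer 2: α = (0.65 + 0.071×13)×10⁻⁴ = 1.573×10⁻⁴ K⁻¹
Layer 3: α = (0.65 + 0.071×2.1)×10⁻⁴ = 0.7991×10⁻⁴ K⁻¹
Layer 1: 100 × 2.283×10⁻⁴ × 0.5 = 0.011415 m
100–440 m: 0.37 × 340 × 1.573×10⁻⁴ = 0.01978834 m
Layer 3: 0.37 × 1100 × 0.7991×10⁻⁴ = 0.03252337 m
Δh = 0.011415 + 0.01978834 + 0.03252337 = 0.06372671 m

Δh ≈ 63.7 mm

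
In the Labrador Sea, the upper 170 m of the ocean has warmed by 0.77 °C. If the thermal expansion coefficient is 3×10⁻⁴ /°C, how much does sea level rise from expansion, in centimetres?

Δh = αΔT·H = 3×10⁻⁴ × 0.77 × 170 = 0.03927 m

3.93 cm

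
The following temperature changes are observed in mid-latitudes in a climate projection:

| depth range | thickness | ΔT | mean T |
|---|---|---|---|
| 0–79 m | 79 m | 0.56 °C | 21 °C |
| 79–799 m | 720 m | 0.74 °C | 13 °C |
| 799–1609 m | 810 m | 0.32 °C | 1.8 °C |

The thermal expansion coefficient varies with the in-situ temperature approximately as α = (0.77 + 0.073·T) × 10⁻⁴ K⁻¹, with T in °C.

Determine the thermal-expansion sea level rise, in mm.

Layer 1: α = (0.77 + 0.073×21)×10⁻⁴ = 2.303×10⁻⁴ K⁻¹
Layer 2: α = (0.77 + 0.073×13)×10⁻⁴ = 1.719×10⁻⁴ K⁻¹
Layer 3: α = (0.77 + 0.073×1.8)×10⁻⁴ = 0.9014×10⁻⁴ K⁻¹
0–79 m: 2.303×10⁻⁴ × 0.56 × 79 = 0.010188472 m
79–799 m: 0.74 × 1.719×10⁻⁴ × 720 = 0.09158832 m
Layer 3: 810 × 0.9014×10⁻⁴ × 0.32 = 0.023364288 m
Δh = 0.010188472 + 0.09158832 + 0.023364288 = 0.12514108 m

125 mm of thermosteric rise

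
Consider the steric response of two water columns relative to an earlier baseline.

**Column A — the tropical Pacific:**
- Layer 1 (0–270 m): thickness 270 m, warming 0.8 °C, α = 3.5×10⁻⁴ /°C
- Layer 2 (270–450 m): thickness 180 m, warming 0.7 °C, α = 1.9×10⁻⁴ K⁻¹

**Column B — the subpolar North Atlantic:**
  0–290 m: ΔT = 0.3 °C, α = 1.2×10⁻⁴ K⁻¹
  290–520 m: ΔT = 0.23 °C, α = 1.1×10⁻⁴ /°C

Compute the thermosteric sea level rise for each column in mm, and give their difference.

A 3.5×10⁻⁴ × 270 × 0.8 = 0.07560 m
A 1.9×10⁻⁴ × 0.7 × 180 = 0.02394 m
A total: 0.09954 m
B Layer 1: 1.2×10⁻⁴ × 0.3 × 290 = 0.01044 m
B Layer 2: 0.23 × 1.1×10⁻⁴ × 230 = 0.005819 m
B total: 0.016259 m
Difference: 0.09954 − 0.016259 = 0.083281 m

Δh_A ≈ 100 mm, Δh_B ≈ 16 mm; difference ≈ 83 mm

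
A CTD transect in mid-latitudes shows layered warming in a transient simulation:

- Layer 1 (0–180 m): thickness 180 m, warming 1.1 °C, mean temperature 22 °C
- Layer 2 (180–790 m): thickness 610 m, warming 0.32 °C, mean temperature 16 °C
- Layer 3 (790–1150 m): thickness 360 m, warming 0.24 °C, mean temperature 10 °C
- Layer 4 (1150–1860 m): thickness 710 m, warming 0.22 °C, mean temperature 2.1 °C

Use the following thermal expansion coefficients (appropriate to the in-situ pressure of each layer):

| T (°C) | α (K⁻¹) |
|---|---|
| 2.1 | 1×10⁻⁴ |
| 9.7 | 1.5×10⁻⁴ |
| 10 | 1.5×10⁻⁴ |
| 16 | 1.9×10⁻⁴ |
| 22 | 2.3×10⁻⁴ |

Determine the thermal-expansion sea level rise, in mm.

Δh ≈ 111 mm

Layer 1 at 22 °C → α = 2.3×10⁻⁴ K⁻¹
Layer 2 at 16 °C → α = 1.9×10⁻⁴ K⁻¹
Layer 3 at 10 °C → α = 1.5×10⁻⁴ K⁻¹
Layer 4 at 2.1 °C → α = 1×10⁻⁴ K⁻¹
Layer 1: 180 × 1.1 × 2.3×10⁻⁴ = 0.04554 m
180–790 m: 1.9×10⁻⁴ × 0.32 × 610 = 0.037088 m
Layer 3: 1.5×10⁻⁴ × 360 × 0.24 = 0.01296 m
Layer 4: 0.22 × 1×10⁻⁴ × 710 = 0.01562 m
Δh = 0.04554 + 0.037088 + 0.01296 + 0.01562 = 0.111208 m ≈ 111 mm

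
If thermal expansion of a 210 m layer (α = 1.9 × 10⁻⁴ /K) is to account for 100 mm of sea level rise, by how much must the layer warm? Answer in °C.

ΔT = Δh/(αH) = 0.1 / (1.9×10⁻⁴ × 210) ≈ 2.506 °C

about 2.51 °C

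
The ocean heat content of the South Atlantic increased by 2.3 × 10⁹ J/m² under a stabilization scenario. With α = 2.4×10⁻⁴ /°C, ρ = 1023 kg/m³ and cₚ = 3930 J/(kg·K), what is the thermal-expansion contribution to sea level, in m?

Δh = αQ/(ρcₚ) = 2.4×10⁻⁴ × 2.3×10⁹ / (1023 × 3930) ≈ 0.13730 m

0.137 m of thermosteric rise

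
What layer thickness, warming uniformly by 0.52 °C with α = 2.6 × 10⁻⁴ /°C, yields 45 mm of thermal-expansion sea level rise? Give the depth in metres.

H = Δh/(αΔT) = 0.045 / (2.6×10⁻⁴ × 0.52) ≈ 332.8 m

H ≈ 333 m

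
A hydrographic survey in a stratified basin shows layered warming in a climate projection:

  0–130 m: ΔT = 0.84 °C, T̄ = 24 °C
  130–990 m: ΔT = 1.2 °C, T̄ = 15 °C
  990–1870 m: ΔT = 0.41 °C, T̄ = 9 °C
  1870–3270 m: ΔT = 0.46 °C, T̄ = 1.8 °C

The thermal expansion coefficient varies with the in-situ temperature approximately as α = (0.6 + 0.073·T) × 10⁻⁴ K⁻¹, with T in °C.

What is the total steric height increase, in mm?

Layer 1: α = (0.6 + 0.073×24)×10⁻⁴ = 2.352×10⁻⁴ K⁻¹
Layer 2: α = (0.6 + 0.073×15)×10⁻⁴ = 1.695×10⁻⁴ K⁻¹
Layer 3: α = (0.6 + 0.073×9)×10⁻⁴ = 1.257×10⁻⁴ K⁻¹
Layer 4: α = (0.6 + 0.073×1.8)×10⁻⁴ = 0.7314×10⁻⁴ K⁻¹
Layer 1: 130 × 2.352×10⁻⁴ × 0.84 = 0.02568384 m
130–990 m: 860 × 1.695×10⁻⁴ × 1.2 = 0.174924 m
990–1870 m: 1.257×10⁻⁴ × 0.41 × 880 = 0.04535256 m
Layer 4: 0.7314×10⁻⁴ × 1400 × 0.46 = 0.04710216 m
Δh = 0.02568384 + 0.174924 + 0.04535256 + 0.04710216 = 0.29306256 m

290 mm of thermosteric rise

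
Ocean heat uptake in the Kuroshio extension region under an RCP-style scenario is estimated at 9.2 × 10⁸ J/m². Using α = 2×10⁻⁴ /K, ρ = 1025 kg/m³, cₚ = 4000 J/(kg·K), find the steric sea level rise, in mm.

Δh ≈ 45 mm

Δh = αQ/(ρcₚ) = 2×10⁻⁴ × 9.2×10⁸ / (1025 × 4000) ≈ 0.044878 m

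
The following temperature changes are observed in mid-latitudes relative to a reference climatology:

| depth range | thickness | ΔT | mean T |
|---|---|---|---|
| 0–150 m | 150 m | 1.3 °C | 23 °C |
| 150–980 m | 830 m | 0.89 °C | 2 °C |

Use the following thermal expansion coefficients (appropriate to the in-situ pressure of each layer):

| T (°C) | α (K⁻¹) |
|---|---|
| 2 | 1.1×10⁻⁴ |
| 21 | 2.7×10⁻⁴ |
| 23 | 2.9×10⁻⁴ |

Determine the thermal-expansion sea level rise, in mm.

Layer 1 at 23 °C → α = 2.9×10⁻⁴ K⁻¹
Layer 2 at 2 °C → α = 1.1×10⁻⁴ K⁻¹
Layer 1: 2.9×10⁻⁴ × 1.3 × 150 = 0.05655 m
830 × 0.89 × 1.1×10⁻⁴ = 0.081257 m
Δh = 0.05655 + 0.081257 = 0.137807 m ≈ 138 mm

Δh ≈ 138 mm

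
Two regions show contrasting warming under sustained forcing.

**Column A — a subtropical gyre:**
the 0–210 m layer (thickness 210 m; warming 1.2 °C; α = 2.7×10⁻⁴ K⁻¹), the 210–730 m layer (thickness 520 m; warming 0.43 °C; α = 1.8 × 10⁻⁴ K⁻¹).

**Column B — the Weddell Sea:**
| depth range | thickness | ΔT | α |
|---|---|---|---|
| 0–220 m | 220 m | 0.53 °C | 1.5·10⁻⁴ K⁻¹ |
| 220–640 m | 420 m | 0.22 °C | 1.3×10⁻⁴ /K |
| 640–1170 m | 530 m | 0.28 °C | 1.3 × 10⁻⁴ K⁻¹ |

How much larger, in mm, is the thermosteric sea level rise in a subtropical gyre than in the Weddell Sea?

59 mm

A 0–210 m: 1.2 × 2.7×10⁻⁴ × 210 = 0.06804 m
A Layer 2: 0.43 × 1.8×10⁻⁴ × 520 = 0.040248 m
A total: 0.108288 m
B Layer 1: 0.53 × 220 × 1.5×10⁻⁴ = 0.01749 m
B Layer 2: 1.3×10⁻⁴ × 0.22 × 420 = 0.012012 m
B 640–1170 m: 530 × 0.28 × 1.3×10⁻⁴ = 0.019292 m
B total: 0.048794 m
Difference: 0.108288 − 0.048794 = 0.059494 m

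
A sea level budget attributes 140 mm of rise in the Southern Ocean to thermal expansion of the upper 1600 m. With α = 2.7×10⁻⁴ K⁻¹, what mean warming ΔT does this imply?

0.324 K

ΔT = Δh/(αH) = 0.14 / (2.7×10⁻⁴ × 1600) ≈ 0.3241 K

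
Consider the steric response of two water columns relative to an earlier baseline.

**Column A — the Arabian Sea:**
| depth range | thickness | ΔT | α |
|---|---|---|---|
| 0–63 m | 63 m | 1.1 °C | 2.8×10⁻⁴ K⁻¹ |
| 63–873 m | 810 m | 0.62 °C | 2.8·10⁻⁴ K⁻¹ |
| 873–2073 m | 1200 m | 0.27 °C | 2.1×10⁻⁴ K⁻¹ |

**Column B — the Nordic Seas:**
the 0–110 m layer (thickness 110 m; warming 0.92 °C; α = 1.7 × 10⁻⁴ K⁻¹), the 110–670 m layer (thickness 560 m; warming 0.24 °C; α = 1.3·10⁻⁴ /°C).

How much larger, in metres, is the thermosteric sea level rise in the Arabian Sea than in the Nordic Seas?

A Layer 1: 1.1 × 2.8×10⁻⁴ × 63 = 0.019404 m
A Layer 2: 2.8×10⁻⁴ × 0.62 × 810 = 0.140616 m
A Layer 3: 2.1×10⁻⁴ × 0.27 × 1200 = 0.06804 m
A total: 0.22806 m
B Layer 1: 110 × 0.92 × 1.7×10⁻⁴ = 0.017204 m
B 560 × 0.24 × 1.3×10⁻⁴ = 0.017472 m
B total: 0.034676 m
Difference: 0.22806 − 0.034676 = 0.193384 m

0.193 m larger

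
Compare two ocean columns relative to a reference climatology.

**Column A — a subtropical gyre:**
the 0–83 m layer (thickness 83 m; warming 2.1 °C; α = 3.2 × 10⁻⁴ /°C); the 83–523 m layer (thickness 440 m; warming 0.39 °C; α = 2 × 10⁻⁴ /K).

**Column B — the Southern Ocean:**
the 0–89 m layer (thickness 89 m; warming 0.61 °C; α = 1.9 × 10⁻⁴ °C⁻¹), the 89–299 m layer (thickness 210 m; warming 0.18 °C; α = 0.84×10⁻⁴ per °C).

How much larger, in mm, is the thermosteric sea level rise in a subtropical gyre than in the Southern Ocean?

76.6 mm

A Layer 1: 2.1 × 83 × 3.2×10⁻⁴ = 0.055776 m
A 0.39 × 2×10⁻⁴ × 440 = 0.03432 m
A total: 0.090096 m
B Layer 1: 89 × 1.9×10⁻⁴ × 0.61 = 0.0103151 m
B 210 × 0.18 × 0.84×10⁻⁴ = 0.0031752 m
B total: 0.0134903 m
Difference: 0.090096 − 0.0134903 = 0.0766057 m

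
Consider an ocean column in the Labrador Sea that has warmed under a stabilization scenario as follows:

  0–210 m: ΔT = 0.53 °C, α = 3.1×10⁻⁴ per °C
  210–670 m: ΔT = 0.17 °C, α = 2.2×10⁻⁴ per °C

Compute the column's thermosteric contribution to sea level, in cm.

0–210 m: 3.1×10⁻⁴ × 210 × 0.53 = 0.034503 m
210–670 m: 460 × 2.2×10⁻⁴ × 0.17 = 0.017204 m
Δh = 0.034503 + 0.017204 = 0.051707 m ≈ 5.17 cm

5.17 cm of thermosteric rise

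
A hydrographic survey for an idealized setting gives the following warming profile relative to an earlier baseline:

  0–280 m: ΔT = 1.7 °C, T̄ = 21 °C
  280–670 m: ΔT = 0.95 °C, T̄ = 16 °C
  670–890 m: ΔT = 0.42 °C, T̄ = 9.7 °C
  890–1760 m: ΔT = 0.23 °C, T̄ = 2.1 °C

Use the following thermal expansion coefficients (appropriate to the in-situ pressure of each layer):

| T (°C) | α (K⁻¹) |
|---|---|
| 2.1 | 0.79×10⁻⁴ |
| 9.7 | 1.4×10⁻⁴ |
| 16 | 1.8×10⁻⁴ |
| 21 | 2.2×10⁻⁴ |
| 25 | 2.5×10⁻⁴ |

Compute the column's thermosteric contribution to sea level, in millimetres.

Layer 1 at 21 °C → α = 2.2×10⁻⁴ K⁻¹
Layer 2 at 16 °C → α = 1.8×10⁻⁴ K⁻¹
Layer 3 at 9.7 °C → α = 1.4×10⁻⁴ K⁻¹
Layer 4 at 2.1 °C → α = 0.79×10⁻⁴ K⁻¹
1.7 × 2.2×10⁻⁴ × 280 = 0.10472 m
Layer 2: 1.8×10⁻⁴ × 390 × 0.95 = 0.06669 m
670–890 m: 220 × 1.4×10⁻⁴ × 0.42 = 0.012936 m
0.79×10⁻⁴ × 870 × 0.23 = 0.0158079 m
Δh = 0.10472 + 0.06669 + 0.012936 + 0.0158079 = 0.2001539 m ≈ 200 mm

about 200 mm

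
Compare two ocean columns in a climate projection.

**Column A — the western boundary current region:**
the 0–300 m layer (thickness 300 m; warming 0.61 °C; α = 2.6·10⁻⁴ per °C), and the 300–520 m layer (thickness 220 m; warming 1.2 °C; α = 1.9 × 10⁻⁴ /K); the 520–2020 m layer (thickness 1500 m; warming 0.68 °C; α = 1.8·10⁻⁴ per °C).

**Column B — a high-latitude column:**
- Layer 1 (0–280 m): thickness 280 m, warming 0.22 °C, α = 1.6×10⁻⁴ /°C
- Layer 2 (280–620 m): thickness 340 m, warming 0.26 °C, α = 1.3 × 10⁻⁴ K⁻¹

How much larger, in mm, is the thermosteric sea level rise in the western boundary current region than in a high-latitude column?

A 0.61 × 300 × 2.6×10⁻⁴ = 0.04758 m
A 1.2 × 1.9×10⁻⁴ × 220 = 0.05016 m
A 520–2020 m: 0.68 × 1500 × 1.8×10⁻⁴ = 0.18360 m
A total: 0.28134 m
B Layer 1: 0.22 × 280 × 1.6×10⁻⁴ = 0.009856 m
B Layer 2: 1.3×10⁻⁴ × 340 × 0.26 = 0.011492 m
B total: 0.021348 m
Difference: 0.28134 − 0.021348 = 0.259992 m

260 mm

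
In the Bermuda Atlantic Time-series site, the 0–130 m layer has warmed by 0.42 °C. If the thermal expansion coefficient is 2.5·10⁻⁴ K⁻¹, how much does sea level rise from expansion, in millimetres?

14 mm

Δh = αΔT·H = 2.5×10⁻⁴ × 0.42 × 130 = 0.01365 m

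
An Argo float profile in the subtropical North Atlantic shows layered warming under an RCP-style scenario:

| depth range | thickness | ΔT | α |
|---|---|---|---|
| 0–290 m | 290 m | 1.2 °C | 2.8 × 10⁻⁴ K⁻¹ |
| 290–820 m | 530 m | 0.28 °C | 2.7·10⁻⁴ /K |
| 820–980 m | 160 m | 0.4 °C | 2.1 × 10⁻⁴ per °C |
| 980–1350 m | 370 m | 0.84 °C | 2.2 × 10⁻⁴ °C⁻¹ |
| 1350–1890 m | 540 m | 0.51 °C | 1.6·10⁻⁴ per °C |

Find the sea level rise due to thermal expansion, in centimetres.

Δh ≈ 26.3 cm

Layer 1: 2.8×10⁻⁴ × 290 × 1.2 = 0.09744 m
290–820 m: 0.28 × 530 × 2.7×10⁻⁴ = 0.040068 m
820–980 m: 2.1×10⁻⁴ × 0.4 × 160 = 0.01344 m
980–1350 m: 2.2×10⁻⁴ × 0.84 × 370 = 0.068376 m
0.51 × 1.6×10⁻⁴ × 540 = 0.044064 m
Δh = 0.09744 + 0.040068 + 0.01344 + 0.068376 + 0.044064 = 0.263388 m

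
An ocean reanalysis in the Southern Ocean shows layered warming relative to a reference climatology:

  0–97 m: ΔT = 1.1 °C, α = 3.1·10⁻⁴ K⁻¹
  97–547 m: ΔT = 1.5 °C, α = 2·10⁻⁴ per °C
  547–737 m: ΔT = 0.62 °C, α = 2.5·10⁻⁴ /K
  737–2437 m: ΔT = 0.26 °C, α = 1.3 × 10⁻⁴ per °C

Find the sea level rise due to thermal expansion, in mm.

97 × 3.1×10⁻⁴ × 1.1 = 0.033077 m
Layer 2: 2×10⁻⁴ × 1.5 × 450 = 0.13500 m
547–737 m: 2.5×10⁻⁴ × 0.62 × 190 = 0.02945 m
737–2437 m: 1700 × 1.3×10⁻⁴ × 0.26 = 0.05746 m
Δh = 0.033077 + 0.13500 + 0.02945 + 0.05746 = 0.254987 m

Δh ≈ 255 mm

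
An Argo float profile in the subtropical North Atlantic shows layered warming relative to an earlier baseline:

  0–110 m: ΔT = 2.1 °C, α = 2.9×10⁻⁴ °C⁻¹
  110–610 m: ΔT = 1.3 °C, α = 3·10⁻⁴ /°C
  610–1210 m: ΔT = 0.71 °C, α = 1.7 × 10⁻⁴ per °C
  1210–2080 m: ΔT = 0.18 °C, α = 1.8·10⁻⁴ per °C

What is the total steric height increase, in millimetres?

Δh = 360 mm

0–110 m: 2.9×10⁻⁴ × 110 × 2.1 = 0.06699 m
3×10⁻⁴ × 500 × 1.3 = 0.19500 m
610–1210 m: 1.7×10⁻⁴ × 600 × 0.71 = 0.07242 m
Layer 4: 870 × 0.18 × 1.8×10⁻⁴ = 0.028188 m
Δh = 0.06699 + 0.19500 + 0.07242 + 0.028188 = 0.362598 m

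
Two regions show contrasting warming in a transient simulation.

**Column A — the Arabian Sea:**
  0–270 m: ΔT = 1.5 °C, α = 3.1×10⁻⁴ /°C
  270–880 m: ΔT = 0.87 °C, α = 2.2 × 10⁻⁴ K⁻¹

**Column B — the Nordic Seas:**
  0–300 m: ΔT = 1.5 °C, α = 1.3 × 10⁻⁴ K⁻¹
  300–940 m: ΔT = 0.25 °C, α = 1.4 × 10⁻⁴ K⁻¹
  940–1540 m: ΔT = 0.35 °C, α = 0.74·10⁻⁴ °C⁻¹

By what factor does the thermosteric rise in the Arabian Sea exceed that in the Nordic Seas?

A Layer 1: 3.1×10⁻⁴ × 1.5 × 270 = 0.12555 m
A 2.2×10⁻⁴ × 610 × 0.87 = 0.116754 m
A total: 0.242304 m
B 0–300 m: 300 × 1.3×10⁻⁴ × 1.5 = 0.05850 m
B 300–940 m: 0.25 × 1.4×10⁻⁴ × 640 = 0.02240 m
B Layer 3: 600 × 0.35 × 0.74×10⁻⁴ = 0.01554 m
B total: 0.09644 m
Ratio: 0.242304 / 0.09644 ≈ 2.512

≈ 2.51×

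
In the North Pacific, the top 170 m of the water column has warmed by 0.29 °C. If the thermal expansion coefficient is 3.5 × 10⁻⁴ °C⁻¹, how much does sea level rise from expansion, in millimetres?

Δh = αΔT·H = 3.5×10⁻⁴ × 0.29 × 170 = 0.017255 m

17.3 mm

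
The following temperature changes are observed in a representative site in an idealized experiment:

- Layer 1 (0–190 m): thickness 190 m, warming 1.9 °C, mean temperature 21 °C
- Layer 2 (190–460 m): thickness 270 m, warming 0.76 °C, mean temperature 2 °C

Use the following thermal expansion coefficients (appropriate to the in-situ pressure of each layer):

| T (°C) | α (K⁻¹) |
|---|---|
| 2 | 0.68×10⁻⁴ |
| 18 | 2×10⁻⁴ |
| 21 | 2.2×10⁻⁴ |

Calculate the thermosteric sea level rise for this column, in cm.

Layer 1 at 21 °C → α = 2.2×10⁻⁴ K⁻¹
Layer 2 at 2 °C → α = 0.68×10⁻⁴ K⁻¹
2.2×10⁻⁴ × 1.9 × 190 = 0.07942 m
190–460 m: 270 × 0.76 × 0.68×10⁻⁴ = 0.0139536 m
Δh = 0.07942 + 0.0139536 = 0.0933736 m ≈ 9.34 cm

9.34 cm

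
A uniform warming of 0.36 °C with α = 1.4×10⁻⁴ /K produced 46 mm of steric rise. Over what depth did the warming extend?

about 910 m

H = Δh/(αΔT) = 0.046 / (1.4×10⁻⁴ × 0.36) ≈ 912.7 m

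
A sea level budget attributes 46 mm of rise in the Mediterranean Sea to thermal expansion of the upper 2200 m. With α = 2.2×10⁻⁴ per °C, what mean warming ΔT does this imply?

ΔT = Δh/(αH) = 0.046 / (2.2×10⁻⁴ × 2200) ≈ 0.09504 K

about 0.0950 K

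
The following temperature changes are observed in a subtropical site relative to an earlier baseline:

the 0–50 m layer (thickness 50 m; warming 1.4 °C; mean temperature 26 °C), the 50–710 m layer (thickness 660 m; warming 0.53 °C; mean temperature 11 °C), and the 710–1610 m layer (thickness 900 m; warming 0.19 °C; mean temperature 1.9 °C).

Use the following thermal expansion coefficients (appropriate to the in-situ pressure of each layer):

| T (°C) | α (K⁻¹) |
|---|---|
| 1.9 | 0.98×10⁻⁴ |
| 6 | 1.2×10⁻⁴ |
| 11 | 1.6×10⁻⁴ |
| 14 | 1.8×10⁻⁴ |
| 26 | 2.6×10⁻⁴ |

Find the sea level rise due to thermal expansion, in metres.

Δh = 0.091 m

Layer 1 at 26 °C → α = 2.6×10⁻⁴ K⁻¹
Layer 2 at 11 °C → α = 1.6×10⁻⁴ K⁻¹
Layer 3 at 1.9 °C → α = 0.98×10⁻⁴ K⁻¹
0–50 m: 2.6×10⁻⁴ × 1.4 × 50 = 0.01820 m
Layer 2: 0.53 × 1.6×10⁻⁴ × 660 = 0.055968 m
Layer 3: 0.19 × 0.98×10⁻⁴ × 900 = 0.016758 m
Δh = 0.01820 + 0.055968 + 0.016758 = 0.090926 m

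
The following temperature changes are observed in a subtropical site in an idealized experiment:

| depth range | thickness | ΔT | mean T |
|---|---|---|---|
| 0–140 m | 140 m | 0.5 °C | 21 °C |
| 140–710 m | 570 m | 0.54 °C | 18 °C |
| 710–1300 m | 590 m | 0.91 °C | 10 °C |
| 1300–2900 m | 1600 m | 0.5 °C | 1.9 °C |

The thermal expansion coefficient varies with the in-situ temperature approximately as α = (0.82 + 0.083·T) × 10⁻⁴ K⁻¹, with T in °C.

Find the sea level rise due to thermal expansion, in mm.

Δh ≈ 260 mm

Layer 1: α = (0.82 + 0.083×21)×10⁻⁴ = 2.563×10⁻⁴ K⁻¹
Layer 2: α = (0.82 + 0.083×18)×10⁻⁴ = 2.314×10⁻⁴ K⁻¹
Layer 3: α = (0.82 + 0.083×10)×10⁻⁴ = 1.65×10⁻⁴ K⁻¹
Layer 4: α = (0.82 + 0.083×1.9)×10⁻⁴ = 0.9777×10⁻⁴ K⁻¹
0–140 m: 0.5 × 140 × 2.563×10⁻⁴ = 0.017941 m
140–710 m: 0.54 × 570 × 2.314×10⁻⁴ = 0.07122492 m
Layer 3: 1.65×10⁻⁴ × 590 × 0.91 = 0.0885885 m
Layer 4: 0.5 × 0.9777×10⁻⁴ × 1600 = 0.078216 m
Δh = 0.017941 + 0.07122492 + 0.0885885 + 0.078216 = 0.25597042 m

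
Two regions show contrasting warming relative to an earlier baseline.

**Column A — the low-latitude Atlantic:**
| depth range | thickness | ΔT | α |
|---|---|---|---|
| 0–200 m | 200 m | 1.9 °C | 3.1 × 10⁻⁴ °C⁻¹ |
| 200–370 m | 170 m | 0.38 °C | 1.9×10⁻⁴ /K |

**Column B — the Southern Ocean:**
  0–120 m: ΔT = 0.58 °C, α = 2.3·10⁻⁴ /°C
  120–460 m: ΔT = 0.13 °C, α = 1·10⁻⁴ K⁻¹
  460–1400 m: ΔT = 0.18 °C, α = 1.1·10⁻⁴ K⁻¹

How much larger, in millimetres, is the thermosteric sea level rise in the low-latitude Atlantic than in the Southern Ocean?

91.0 mm

A 0–200 m: 200 × 3.1×10⁻⁴ × 1.9 = 0.11780 m
A 200–370 m: 170 × 1.9×10⁻⁴ × 0.38 = 0.012274 m
A total: 0.130074 m
B Layer 1: 0.58 × 120 × 2.3×10⁻⁴ = 0.016008 m
B 120–460 m: 1×10⁻⁴ × 340 × 0.13 = 0.00442 m
B Layer 3: 0.18 × 1.1×10⁻⁴ × 940 = 0.018612 m
B total: 0.03904 m
Difference: 0.130074 − 0.03904 = 0.091034 m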